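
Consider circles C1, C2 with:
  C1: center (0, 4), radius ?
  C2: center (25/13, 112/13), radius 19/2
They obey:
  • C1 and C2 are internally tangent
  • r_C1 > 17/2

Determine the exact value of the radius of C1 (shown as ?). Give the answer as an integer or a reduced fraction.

29/2

1. [int C1,C2]  r_C1² − 19r_C1 + 261/4 = 0  ⇒  r_C1 = 9/2 or 29/2
2. given r_C1 > 17/2: keep 29/2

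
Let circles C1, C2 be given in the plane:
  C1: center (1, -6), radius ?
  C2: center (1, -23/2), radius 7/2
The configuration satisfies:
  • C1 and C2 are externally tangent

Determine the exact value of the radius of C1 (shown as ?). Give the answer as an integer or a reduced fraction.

1. [ext C1·C2]  r_C1² + 7r_C1 − 18 = 0  ⇒  r_C1 = 2 (r>0 drops 1)

2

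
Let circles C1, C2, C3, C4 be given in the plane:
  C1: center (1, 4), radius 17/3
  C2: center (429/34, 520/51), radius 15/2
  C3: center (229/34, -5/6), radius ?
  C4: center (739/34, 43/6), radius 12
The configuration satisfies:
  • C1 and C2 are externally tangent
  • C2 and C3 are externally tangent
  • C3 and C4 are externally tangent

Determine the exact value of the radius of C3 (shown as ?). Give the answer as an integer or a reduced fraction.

5

1. [ext C2·C3]  r_C3² + 15r_C3 − 100 = 0  ⇒  r_C3 = 5 (r>0 drops 1)
2. [ext C3·C4]  r_C3² + 24r_C3 − 145 = 0  ⇒  r_C3 = 5 (r>0 drops 1)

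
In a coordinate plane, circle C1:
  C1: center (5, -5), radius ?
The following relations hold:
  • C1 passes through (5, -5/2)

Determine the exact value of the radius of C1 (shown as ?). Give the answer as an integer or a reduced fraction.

5/2

1. [C1∋P]  r_C1² − 25/4 = 0  ⇒  r_C1 = 5/2 (r>0 drops 1)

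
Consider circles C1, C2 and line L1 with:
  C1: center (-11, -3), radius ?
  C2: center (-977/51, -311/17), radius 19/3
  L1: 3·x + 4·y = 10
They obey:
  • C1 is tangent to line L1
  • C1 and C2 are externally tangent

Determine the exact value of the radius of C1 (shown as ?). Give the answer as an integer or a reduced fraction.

1. [C1‖L1]  r_C1² − 121 = 0  ⇒  r_C1 = 11 (r>0 drops 1)
2. [ext C1·C2]  r_C1² + (38/3)r_C1 − 781/3 = 0  ⇒  r_C1 = 11 (r>0 drops 1)

11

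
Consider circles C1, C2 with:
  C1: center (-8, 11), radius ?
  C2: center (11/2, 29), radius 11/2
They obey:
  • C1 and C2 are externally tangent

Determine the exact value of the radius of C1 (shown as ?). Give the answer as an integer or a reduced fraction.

17

1. [ext C1·C2]  r_C1² + 11r_C1 − 476 = 0  ⇒  r_C1 = 17 (r>0 drops 1)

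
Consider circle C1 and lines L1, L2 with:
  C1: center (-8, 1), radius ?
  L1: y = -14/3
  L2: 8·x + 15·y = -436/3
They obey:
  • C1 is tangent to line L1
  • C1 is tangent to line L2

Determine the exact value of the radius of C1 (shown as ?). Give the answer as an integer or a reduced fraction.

1. [C1‖L1]  r_C1² − 289/9 = 0  ⇒  r_C1 = 17/3 (r>0 drops 1)
2. [C1‖L2]  r_C1² − 289/9 = 0  ⇒  r_C1 = 17/3 (r>0 drops 1)

17/3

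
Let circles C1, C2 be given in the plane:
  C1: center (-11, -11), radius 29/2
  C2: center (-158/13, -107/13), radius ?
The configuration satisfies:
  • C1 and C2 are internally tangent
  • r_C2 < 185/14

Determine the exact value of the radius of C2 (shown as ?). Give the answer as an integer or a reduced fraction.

1. [int C1,C2]  r_C2² − 29r_C2 + 805/4 = 0  ⇒  r_C2 = 23/2 or 35/2
2. given r_C2 < 185/14: keep 23/2

23/2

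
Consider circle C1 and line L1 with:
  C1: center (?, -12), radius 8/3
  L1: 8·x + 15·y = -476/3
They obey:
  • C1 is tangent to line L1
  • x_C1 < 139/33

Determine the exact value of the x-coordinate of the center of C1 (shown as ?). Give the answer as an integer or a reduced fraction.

-3

1. [C1‖L1]  x_C1² − (16/3)x_C1 − 25 = 0  ⇒  x_C1 = -3 or 25/3
2. given x_C1 < 139/33: keep -3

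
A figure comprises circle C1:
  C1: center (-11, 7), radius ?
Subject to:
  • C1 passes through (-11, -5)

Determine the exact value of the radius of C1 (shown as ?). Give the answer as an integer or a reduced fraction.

1. [C1∋P]  r_C1² − 144 = 0  ⇒  r_C1 = 12 (r>0 drops 1)

12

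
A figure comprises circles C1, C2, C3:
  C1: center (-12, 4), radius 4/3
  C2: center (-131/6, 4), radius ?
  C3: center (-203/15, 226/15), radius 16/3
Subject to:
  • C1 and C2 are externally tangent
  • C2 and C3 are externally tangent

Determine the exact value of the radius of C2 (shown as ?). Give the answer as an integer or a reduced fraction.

17/2

1. [ext C1·C2]  r_C2² + (8/3)r_C2 − 1139/12 = 0  ⇒  r_C2 = 17/2 (r>0 drops 1)
2. [ext C2·C3]  r_C2² + (32/3)r_C2 − 1955/12 = 0  ⇒  r_C2 = 17/2 (r>0 drops 1)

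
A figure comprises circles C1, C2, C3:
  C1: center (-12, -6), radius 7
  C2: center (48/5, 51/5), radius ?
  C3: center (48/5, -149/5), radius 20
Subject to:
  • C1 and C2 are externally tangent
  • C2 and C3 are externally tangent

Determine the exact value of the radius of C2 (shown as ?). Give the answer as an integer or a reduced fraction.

20

1. [ext C1·C2]  r_C2² + 14r_C2 − 680 = 0  ⇒  r_C2 = 20 (r>0 drops 1)
2. [ext C2·C3]  r_C2² + 40r_C2 − 1200 = 0  ⇒  r_C2 = 20 (r>0 drops 1)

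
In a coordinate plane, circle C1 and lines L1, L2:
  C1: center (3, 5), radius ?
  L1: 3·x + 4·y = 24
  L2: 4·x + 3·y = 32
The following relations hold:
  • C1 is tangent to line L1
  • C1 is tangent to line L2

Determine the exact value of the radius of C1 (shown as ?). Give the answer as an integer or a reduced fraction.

1

1. [C1‖L1]  r_C1² − 1 = 0  ⇒  r_C1 = 1 (r>0 drops 1)
2. [C1‖L2]  r_C1² − 1 = 0  ⇒  r_C1 = 1 (r>0 drops 1)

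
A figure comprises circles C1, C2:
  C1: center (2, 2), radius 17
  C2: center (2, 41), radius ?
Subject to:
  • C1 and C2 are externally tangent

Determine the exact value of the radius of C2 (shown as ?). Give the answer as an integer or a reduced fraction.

22

1. [ext C1·C2]  r_C2² + 34r_C2 − 1232 = 0  ⇒  r_C2 = 22 (r>0 drops 1)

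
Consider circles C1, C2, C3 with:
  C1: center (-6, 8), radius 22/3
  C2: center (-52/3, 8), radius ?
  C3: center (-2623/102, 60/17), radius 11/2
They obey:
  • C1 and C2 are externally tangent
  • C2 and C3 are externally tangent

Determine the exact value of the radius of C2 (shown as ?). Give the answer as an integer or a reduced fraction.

1. [ext C1·C2]  r_C2² + (44/3)r_C2 − 224/3 = 0  ⇒  r_C2 = 4 (r>0 drops 1)
2. [ext C2·C3]  r_C2² + 11r_C2 − 60 = 0  ⇒  r_C2 = 4 (r>0 drops 1)

4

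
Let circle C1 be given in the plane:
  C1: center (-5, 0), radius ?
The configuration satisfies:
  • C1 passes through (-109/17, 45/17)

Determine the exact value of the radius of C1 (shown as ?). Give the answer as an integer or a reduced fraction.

3

1. [C1∋P]  r_C1² − 9 = 0  ⇒  r_C1 = 3 (r>0 drops 1)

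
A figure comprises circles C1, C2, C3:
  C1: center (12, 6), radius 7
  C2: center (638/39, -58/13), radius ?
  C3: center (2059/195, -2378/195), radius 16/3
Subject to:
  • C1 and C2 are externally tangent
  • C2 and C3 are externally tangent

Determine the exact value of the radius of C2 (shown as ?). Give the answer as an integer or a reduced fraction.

13/3

1. [ext C1·C2]  r_C2² + 14r_C2 − 715/9 = 0  ⇒  r_C2 = 13/3 (r>0 drops 1)
2. [ext C2·C3]  r_C2² + (32/3)r_C2 − 65 = 0  ⇒  r_C2 = 13/3 (r>0 drops 1)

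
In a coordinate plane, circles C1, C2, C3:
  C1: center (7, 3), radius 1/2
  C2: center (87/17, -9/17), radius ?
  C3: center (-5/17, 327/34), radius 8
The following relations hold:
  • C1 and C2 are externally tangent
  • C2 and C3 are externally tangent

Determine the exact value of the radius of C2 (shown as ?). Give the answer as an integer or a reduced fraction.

1. [ext C1·C2]  r_C2² + 1r_C2 − 63/4 = 0  ⇒  r_C2 = 7/2 (r>0 drops 1)
2. [ext C2·C3]  r_C2² + 16r_C2 − 273/4 = 0  ⇒  r_C2 = 7/2 (r>0 drops 1)

7/2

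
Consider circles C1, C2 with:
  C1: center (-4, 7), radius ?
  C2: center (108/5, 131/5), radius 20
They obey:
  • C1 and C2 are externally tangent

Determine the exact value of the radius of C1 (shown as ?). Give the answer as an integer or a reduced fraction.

1. [ext C1·C2]  r_C1² + 40r_C1 − 624 = 0  ⇒  r_C1 = 12 (r>0 drops 1)

12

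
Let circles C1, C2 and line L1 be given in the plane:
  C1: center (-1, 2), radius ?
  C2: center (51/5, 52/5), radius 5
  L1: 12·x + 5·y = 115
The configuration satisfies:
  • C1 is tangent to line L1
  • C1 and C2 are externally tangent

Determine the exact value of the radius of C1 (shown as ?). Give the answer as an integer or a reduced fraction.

1. [C1‖L1]  r_C1² − 81 = 0  ⇒  r_C1 = 9 (r>0 drops 1)
2. [ext C1·C2]  r_C1² + 10r_C1 − 171 = 0  ⇒  r_C1 = 9 (r>0 drops 1)

9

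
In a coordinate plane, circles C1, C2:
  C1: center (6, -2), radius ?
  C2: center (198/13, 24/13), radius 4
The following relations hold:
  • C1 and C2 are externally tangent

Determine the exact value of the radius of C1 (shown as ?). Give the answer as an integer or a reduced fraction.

1. [ext C1·C2]  r_C1² + 8r_C1 − 84 = 0  ⇒  r_C1 = 6 (r>0 drops 1)

6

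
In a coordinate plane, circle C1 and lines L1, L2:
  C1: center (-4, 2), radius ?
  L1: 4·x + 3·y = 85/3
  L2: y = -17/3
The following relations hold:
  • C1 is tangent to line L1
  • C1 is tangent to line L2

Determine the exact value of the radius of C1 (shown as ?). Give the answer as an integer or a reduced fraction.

1. [C1‖L1]  r_C1² − 529/9 = 0  ⇒  r_C1 = 23/3 (r>0 drops 1)
2. [C1‖L2]  r_C1² − 529/9 = 0  ⇒  r_C1 = 23/3 (r>0 drops 1)

23/3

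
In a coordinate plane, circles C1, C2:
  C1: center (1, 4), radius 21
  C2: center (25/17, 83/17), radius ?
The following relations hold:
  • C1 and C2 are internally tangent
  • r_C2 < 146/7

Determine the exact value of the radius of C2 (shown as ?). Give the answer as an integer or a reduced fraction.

20

1. [int C1,C2]  r_C2² − 42r_C2 + 440 = 0  ⇒  r_C2 = 20 or 22
2. given r_C2 < 146/7: keep 20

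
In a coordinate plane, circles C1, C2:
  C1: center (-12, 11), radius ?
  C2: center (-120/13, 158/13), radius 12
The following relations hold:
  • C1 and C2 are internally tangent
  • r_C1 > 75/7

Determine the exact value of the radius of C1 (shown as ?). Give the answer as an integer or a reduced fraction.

15

1. [int C1,C2]  r_C1² − 24r_C1 + 135 = 0  ⇒  r_C1 = 9 or 15
2. given r_C1 > 75/7: keep 15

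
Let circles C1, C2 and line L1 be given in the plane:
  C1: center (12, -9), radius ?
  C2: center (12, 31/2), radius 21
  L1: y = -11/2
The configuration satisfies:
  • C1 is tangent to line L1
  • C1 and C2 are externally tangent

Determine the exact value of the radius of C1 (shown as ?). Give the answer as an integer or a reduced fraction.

1. [C1‖L1]  r_C1² − 49/4 = 0  ⇒  r_C1 = 7/2 (r>0 drops 1)
2. [ext C1·C2]  r_C1² + 42r_C1 − 637/4 = 0  ⇒  r_C1 = 7/2 (r>0 drops 1)

7/2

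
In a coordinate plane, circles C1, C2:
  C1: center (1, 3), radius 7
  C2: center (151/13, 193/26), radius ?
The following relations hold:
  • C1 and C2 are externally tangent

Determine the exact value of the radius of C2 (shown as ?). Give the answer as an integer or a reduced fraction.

9/2

1. [ext C1·C2]  r_C2² + 14r_C2 − 333/4 = 0  ⇒  r_C2 = 9/2 (r>0 drops 1)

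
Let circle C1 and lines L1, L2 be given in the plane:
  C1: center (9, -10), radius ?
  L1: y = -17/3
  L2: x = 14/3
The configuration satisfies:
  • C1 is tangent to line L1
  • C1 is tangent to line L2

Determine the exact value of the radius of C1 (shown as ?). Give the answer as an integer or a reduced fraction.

1. [C1‖L1]  r_C1² − 169/9 = 0  ⇒  r_C1 = 13/3 (r>0 drops 1)
2. [C1‖L2]  r_C1² − 169/9 = 0  ⇒  r_C1 = 13/3 (r>0 drops 1)

13/3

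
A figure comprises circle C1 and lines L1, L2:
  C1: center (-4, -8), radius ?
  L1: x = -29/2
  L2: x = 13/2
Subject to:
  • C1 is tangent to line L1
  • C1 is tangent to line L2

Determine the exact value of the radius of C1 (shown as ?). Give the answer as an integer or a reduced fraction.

1. [C1‖L1]  r_C1² − 441/4 = 0  ⇒  r_C1 = 21/2 (r>0 drops 1)
2. [C1‖L2]  r_C1² − 441/4 = 0  ⇒  r_C1 = 21/2 (r>0 drops 1)

21/2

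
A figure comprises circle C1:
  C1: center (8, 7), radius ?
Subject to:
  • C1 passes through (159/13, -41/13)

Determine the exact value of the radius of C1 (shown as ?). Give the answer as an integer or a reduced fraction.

1. [C1∋P]  r_C1² − 121 = 0  ⇒  r_C1 = 11 (r>0 drops 1)

11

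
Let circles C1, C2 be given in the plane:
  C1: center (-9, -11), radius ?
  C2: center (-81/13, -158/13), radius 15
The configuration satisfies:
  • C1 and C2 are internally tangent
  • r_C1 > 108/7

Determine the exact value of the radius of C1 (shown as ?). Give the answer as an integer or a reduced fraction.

1. [int C1,C2]  r_C1² − 30r_C1 + 216 = 0  ⇒  r_C1 = 12 or 18
2. given r_C1 > 108/7: keep 18

18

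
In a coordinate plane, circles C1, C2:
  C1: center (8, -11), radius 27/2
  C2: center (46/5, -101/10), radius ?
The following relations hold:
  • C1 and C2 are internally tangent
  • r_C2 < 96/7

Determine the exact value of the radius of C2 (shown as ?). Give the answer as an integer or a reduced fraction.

12

1. [int C1,C2]  r_C2² − 27r_C2 + 180 = 0  ⇒  r_C2 = 12 or 15
2. given r_C2 < 96/7: keep 12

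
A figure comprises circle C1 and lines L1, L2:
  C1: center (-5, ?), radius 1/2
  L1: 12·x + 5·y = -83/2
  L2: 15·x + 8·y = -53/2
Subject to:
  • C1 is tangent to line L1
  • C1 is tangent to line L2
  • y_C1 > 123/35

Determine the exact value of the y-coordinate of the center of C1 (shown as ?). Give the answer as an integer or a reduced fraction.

5

1. [C1‖L1]  y_C1² − (37/5)y_C1 + 12 = 0  ⇒  y_C1 = 12/5 or 5
2. [C1‖L2]  y_C1² − (97/8)y_C1 + 285/8 = 0  ⇒  y_C1 = 5 or 57/8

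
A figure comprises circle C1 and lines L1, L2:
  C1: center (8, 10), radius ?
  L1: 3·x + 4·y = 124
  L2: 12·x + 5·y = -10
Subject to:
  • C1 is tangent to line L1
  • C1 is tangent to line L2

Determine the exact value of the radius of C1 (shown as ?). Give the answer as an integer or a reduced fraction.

1. [C1‖L1]  r_C1² − 144 = 0  ⇒  r_C1 = 12 (r>0 drops 1)
2. [C1‖L2]  r_C1² − 144 = 0  ⇒  r_C1 = 12 (r>0 drops 1)

12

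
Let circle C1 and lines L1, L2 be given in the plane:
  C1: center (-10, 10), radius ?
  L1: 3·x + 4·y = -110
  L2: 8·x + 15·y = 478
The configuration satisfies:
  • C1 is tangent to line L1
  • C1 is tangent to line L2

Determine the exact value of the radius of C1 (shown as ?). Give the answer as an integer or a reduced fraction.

1. [C1‖L1]  r_C1² − 576 = 0  ⇒  r_C1 = 24 (r>0 drops 1)
2. [C1‖L2]  r_C1² − 576 = 0  ⇒  r_C1 = 24 (r>0 drops 1)

24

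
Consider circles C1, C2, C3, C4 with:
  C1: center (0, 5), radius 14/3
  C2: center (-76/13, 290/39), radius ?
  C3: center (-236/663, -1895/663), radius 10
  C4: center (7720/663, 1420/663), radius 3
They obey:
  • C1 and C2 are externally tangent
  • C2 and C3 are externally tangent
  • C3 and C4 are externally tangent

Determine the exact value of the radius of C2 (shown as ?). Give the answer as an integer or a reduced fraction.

5/3

1. [ext C1·C2]  r_C2² + (28/3)r_C2 − 55/3 = 0  ⇒  r_C2 = 5/3 (r>0 drops 1)
2. [ext C2·C3]  r_C2² + 20r_C2 − 325/9 = 0  ⇒  r_C2 = 5/3 (r>0 drops 1)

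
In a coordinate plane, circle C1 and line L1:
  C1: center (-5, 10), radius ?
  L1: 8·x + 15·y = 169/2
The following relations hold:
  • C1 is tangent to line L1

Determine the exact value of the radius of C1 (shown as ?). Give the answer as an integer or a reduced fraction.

1. [C1‖L1]  r_C1² − 9/4 = 0  ⇒  r_C1 = 3/2 (r>0 drops 1)

3/2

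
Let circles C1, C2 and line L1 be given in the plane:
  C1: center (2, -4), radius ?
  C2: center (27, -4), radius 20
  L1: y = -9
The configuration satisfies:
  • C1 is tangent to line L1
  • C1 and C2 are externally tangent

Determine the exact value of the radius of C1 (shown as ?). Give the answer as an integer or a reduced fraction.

5

1. [C1‖L1]  r_C1² − 25 = 0  ⇒  r_C1 = 5 (r>0 drops 1)
2. [ext C1·C2]  r_C1² + 40r_C1 − 225 = 0  ⇒  r_C1 = 5 (r>0 drops 1)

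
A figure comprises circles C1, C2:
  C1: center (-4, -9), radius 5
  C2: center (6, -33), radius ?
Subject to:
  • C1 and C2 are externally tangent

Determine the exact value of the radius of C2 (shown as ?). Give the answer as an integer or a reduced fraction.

1. [ext C1·C2]  r_C2² + 10r_C2 − 651 = 0  ⇒  r_C2 = 21 (r>0 drops 1)

21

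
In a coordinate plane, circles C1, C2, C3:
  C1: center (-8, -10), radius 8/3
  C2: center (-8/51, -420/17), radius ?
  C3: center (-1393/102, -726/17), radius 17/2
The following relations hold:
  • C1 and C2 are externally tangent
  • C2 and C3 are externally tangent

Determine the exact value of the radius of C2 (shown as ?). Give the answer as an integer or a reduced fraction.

1. [ext C1·C2]  r_C2² + (16/3)r_C2 − 812/3 = 0  ⇒  r_C2 = 14 (r>0 drops 1)
2. [ext C2·C3]  r_C2² + 17r_C2 − 434 = 0  ⇒  r_C2 = 14 (r>0 drops 1)

14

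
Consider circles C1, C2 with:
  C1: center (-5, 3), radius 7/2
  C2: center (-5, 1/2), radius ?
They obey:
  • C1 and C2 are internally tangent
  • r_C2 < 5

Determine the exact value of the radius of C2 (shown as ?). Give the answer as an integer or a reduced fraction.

1

1. [int C1,C2]  r_C2² − 7r_C2 + 6 = 0  ⇒  r_C2 = 1 or 6
2. given r_C2 < 5: keep 1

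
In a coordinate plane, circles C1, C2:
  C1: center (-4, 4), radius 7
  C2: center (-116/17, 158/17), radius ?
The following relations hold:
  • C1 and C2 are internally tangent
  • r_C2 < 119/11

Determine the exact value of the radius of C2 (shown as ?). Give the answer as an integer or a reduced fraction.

1. [int C1,C2]  r_C2² − 14r_C2 + 13 = 0  ⇒  r_C2 = 1 or 13
2. given r_C2 < 119/11: keep 1

1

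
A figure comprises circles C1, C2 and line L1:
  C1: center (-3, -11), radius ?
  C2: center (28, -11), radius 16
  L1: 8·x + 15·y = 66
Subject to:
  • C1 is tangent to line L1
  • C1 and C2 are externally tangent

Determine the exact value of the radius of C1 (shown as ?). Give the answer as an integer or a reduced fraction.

15

1. [C1‖L1]  r_C1² − 225 = 0  ⇒  r_C1 = 15 (r>0 drops 1)
2. [ext C1·C2]  r_C1² + 32r_C1 − 705 = 0  ⇒  r_C1 = 15 (r>0 drops 1)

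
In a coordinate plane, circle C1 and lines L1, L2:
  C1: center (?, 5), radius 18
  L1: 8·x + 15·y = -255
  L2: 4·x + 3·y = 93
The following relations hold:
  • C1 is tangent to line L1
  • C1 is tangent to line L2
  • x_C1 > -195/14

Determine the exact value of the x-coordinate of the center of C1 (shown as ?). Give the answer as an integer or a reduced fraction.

-3

1. [C1‖L1]  x_C1² + (165/2)x_C1 + 477/2 = 0  ⇒  x_C1 = -159/2 or -3
2. [C1‖L2]  x_C1² − 39x_C1 − 126 = 0  ⇒  x_C1 = -3 or 42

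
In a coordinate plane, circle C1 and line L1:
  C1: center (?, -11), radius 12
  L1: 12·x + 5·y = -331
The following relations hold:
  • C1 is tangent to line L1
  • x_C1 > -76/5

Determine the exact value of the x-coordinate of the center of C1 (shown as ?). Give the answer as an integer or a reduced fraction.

-10

1. [C1‖L1]  x_C1² + 46x_C1 + 360 = 0  ⇒  x_C1 = -36 or -10
2. given x_C1 > -76/5: keep -10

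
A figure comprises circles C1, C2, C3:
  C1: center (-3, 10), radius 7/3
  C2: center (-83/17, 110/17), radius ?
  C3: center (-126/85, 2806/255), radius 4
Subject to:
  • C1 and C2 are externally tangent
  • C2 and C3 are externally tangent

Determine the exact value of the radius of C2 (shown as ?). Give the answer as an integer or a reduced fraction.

1. [ext C1·C2]  r_C2² + (14/3)r_C2 − 95/9 = 0  ⇒  r_C2 = 5/3 (r>0 drops 1)
2. [ext C2·C3]  r_C2² + 8r_C2 − 145/9 = 0  ⇒  r_C2 = 5/3 (r>0 drops 1)

5/3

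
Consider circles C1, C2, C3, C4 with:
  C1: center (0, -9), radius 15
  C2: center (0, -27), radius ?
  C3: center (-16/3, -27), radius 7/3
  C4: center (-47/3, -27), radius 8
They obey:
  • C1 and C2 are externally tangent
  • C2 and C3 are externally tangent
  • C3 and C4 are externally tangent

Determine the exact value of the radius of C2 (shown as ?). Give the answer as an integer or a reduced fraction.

1. [ext C1·C2]  r_C2² + 30r_C2 − 99 = 0  ⇒  r_C2 = 3 (r>0 drops 1)
2. [ext C2·C3]  r_C2² + (14/3)r_C2 − 23 = 0  ⇒  r_C2 = 3 (r>0 drops 1)

3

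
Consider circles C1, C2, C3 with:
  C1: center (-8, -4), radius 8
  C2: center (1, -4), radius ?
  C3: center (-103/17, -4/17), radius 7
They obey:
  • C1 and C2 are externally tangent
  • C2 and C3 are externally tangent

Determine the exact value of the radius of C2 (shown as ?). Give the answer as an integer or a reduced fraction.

1. [ext C1·C2]  r_C2² + 16r_C2 − 17 = 0  ⇒  r_C2 = 1 (r>0 drops 1)
2. [ext C2·C3]  r_C2² + 14r_C2 − 15 = 0  ⇒  r_C2 = 1 (r>0 drops 1)

1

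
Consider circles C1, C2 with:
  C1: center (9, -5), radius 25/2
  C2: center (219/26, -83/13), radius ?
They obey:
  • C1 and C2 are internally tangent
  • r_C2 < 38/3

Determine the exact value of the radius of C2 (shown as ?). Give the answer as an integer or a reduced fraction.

1. [int C1,C2]  r_C2² − 25r_C2 + 154 = 0  ⇒  r_C2 = 11 or 14
2. given r_C2 < 38/3: keep 11

11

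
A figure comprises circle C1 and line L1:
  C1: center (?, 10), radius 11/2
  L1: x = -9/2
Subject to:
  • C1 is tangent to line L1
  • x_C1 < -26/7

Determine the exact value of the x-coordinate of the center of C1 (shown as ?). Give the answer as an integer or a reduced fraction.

-10

1. [C1‖L1]  x_C1² + 9x_C1 − 10 = 0  ⇒  x_C1 = -10 or 1
2. given x_C1 < -26/7: keep -10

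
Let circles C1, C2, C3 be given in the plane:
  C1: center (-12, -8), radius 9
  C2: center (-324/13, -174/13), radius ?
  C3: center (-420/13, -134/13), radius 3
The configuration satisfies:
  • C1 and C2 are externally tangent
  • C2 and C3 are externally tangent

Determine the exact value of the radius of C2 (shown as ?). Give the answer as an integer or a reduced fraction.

1. [ext C1·C2]  r_C2² + 18r_C2 − 115 = 0  ⇒  r_C2 = 5 (r>0 drops 1)
2. [ext C2·C3]  r_C2² + 6r_C2 − 55 = 0  ⇒  r_C2 = 5 (r>0 drops 1)

5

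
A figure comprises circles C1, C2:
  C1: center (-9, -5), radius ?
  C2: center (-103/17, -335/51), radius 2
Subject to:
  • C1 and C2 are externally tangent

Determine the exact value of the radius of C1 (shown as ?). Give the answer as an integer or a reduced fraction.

4/3

1. [ext C1·C2]  r_C1² + 4r_C1 − 64/9 = 0  ⇒  r_C1 = 4/3 (r>0 drops 1)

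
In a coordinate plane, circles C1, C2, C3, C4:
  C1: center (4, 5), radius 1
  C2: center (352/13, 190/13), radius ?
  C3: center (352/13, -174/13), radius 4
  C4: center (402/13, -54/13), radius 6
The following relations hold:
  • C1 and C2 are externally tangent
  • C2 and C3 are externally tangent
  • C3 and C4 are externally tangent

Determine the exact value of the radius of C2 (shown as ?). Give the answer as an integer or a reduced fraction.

1. [ext C1·C2]  r_C2² + 2r_C2 − 624 = 0  ⇒  r_C2 = 24 (r>0 drops 1)
2. [ext C2·C3]  r_C2² + 8r_C2 − 768 = 0  ⇒  r_C2 = 24 (r>0 drops 1)

24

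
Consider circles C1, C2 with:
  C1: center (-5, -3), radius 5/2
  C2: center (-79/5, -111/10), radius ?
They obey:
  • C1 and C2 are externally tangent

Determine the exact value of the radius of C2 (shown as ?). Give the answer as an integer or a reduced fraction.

11

1. [ext C1·C2]  r_C2² + 5r_C2 − 176 = 0  ⇒  r_C2 = 11 (r>0 drops 1)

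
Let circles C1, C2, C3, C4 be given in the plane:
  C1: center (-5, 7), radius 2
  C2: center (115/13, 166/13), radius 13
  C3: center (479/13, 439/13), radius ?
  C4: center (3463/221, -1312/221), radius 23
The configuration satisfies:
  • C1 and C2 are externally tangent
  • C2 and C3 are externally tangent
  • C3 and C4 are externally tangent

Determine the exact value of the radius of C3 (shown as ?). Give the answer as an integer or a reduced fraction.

22

1. [ext C2·C3]  r_C3² + 26r_C3 − 1056 = 0  ⇒  r_C3 = 22 (r>0 drops 1)
2. [ext C3·C4]  r_C3² + 46r_C3 − 1496 = 0  ⇒  r_C3 = 22 (r>0 drops 1)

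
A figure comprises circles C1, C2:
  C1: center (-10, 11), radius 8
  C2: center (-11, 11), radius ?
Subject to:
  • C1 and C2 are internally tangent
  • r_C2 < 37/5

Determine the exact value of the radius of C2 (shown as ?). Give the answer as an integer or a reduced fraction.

1. [int C1,C2]  r_C2² − 16r_C2 + 63 = 0  ⇒  r_C2 = 7 or 9
2. given r_C2 < 37/5: keep 7

7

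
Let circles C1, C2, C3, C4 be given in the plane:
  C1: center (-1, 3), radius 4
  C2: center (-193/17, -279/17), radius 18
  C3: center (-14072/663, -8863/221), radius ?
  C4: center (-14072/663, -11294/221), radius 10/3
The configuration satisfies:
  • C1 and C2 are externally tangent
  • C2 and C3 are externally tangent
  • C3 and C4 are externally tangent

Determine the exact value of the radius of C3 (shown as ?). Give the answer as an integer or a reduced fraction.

23/3

1. [ext C2·C3]  r_C3² + 36r_C3 − 3013/9 = 0  ⇒  r_C3 = 23/3 (r>0 drops 1)
2. [ext C3·C4]  r_C3² + (20/3)r_C3 − 989/9 = 0  ⇒  r_C3 = 23/3 (r>0 drops 1)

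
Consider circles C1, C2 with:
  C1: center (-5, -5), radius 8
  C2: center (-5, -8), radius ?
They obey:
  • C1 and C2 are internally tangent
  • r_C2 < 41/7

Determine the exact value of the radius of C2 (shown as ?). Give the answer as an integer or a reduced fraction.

5

1. [int C1,C2]  r_C2² − 16r_C2 + 55 = 0  ⇒  r_C2 = 5 or 11
2. given r_C2 < 41/7: keep 5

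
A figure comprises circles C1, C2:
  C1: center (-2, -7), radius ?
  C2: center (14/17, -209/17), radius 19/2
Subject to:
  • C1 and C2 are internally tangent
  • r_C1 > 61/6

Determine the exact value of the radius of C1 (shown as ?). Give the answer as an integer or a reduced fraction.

1. [int C1,C2]  r_C1² − 19r_C1 + 217/4 = 0  ⇒  r_C1 = 7/2 or 31/2
2. given r_C1 > 61/6: keep 31/2

31/2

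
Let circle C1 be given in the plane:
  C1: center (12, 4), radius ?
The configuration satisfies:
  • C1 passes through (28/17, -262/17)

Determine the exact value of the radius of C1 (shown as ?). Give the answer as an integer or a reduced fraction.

1. [C1∋P]  r_C1² − 484 = 0  ⇒  r_C1 = 22 (r>0 drops 1)

22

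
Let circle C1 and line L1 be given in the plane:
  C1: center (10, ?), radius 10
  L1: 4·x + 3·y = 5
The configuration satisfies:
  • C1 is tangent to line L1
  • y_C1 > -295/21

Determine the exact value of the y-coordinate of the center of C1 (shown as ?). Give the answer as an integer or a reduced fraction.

1. [C1‖L1]  y_C1² + (70/3)y_C1 − 425/3 = 0  ⇒  y_C1 = -85/3 or 5
2. given y_C1 > -295/21: keep 5

5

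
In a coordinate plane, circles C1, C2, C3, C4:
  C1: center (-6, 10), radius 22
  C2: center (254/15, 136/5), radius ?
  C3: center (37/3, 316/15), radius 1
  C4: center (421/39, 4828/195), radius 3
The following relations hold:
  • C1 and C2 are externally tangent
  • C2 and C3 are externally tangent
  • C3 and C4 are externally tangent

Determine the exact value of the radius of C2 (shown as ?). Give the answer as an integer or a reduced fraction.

1. [ext C1·C2]  r_C2² + 44r_C2 − 3040/9 = 0  ⇒  r_C2 = 20/3 (r>0 drops 1)
2. [ext C2·C3]  r_C2² + 2r_C2 − 520/9 = 0  ⇒  r_C2 = 20/3 (r>0 drops 1)

20/3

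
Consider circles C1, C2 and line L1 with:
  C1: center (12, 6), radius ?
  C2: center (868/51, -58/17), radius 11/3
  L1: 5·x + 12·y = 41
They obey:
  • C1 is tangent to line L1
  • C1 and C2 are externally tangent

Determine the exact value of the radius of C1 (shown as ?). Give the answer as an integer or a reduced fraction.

1. [C1‖L1]  r_C1² − 49 = 0  ⇒  r_C1 = 7 (r>0 drops 1)
2. [ext C1·C2]  r_C1² + (22/3)r_C1 − 301/3 = 0  ⇒  r_C1 = 7 (r>0 drops 1)

7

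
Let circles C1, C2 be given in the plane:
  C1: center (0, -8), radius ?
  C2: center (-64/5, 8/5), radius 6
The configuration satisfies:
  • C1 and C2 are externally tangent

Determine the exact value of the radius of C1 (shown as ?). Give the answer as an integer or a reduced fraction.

1. [ext C1·C2]  r_C1² + 12r_C1 − 220 = 0  ⇒  r_C1 = 10 (r>0 drops 1)

10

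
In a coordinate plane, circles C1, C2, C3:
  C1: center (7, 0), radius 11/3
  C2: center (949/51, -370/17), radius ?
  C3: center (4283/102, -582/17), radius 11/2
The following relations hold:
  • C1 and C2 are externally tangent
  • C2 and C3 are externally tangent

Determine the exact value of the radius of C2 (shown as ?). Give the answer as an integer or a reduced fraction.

21

1. [ext C1·C2]  r_C2² + (22/3)r_C2 − 595 = 0  ⇒  r_C2 = 21 (r>0 drops 1)
2. [ext C2·C3]  r_C2² + 11r_C2 − 672 = 0  ⇒  r_C2 = 21 (r>0 drops 1)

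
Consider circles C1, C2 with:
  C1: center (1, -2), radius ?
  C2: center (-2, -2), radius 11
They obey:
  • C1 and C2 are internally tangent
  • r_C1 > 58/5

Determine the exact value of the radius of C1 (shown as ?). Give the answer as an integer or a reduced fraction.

14

1. [int C1,C2]  r_C1² − 22r_C1 + 112 = 0  ⇒  r_C1 = 8 or 14
2. given r_C1 > 58/5: keep 14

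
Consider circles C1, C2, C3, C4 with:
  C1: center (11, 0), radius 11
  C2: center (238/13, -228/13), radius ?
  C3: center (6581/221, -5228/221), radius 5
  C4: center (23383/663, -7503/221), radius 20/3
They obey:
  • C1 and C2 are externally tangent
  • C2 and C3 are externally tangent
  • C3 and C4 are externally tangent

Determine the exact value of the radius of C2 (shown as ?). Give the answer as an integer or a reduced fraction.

1. [ext C1·C2]  r_C2² + 22r_C2 − 240 = 0  ⇒  r_C2 = 8 (r>0 drops 1)
2. [ext C2·C3]  r_C2² + 10r_C2 − 144 = 0  ⇒  r_C2 = 8 (r>0 drops 1)

8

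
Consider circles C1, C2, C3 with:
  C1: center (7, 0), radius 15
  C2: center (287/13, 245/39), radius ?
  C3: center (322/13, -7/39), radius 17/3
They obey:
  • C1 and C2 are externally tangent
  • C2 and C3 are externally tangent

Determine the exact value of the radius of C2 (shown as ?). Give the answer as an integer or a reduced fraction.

1. [ext C1·C2]  r_C2² + 30r_C2 − 376/9 = 0  ⇒  r_C2 = 4/3 (r>0 drops 1)
2. [ext C2·C3]  r_C2² + (34/3)r_C2 − 152/9 = 0  ⇒  r_C2 = 4/3 (r>0 drops 1)

4/3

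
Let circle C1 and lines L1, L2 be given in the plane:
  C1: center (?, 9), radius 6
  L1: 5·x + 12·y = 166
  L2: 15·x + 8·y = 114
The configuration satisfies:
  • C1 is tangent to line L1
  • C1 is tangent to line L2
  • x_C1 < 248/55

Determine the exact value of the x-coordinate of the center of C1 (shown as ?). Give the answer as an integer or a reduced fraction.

-4

1. [C1‖L1]  x_C1² − (116/5)x_C1 − 544/5 = 0  ⇒  x_C1 = -4 or 136/5
2. [C1‖L2]  x_C1² − (28/5)x_C1 − 192/5 = 0  ⇒  x_C1 = -4 or 48/5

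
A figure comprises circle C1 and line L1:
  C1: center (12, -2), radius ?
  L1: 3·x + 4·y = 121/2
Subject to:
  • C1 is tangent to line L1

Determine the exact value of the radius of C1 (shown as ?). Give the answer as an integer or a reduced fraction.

13/2

1. [C1‖L1]  r_C1² − 169/4 = 0  ⇒  r_C1 = 13/2 (r>0 drops 1)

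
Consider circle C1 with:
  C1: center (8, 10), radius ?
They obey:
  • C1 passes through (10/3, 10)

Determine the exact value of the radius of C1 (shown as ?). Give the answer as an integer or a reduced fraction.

1. [C1∋P]  r_C1² − 196/9 = 0  ⇒  r_C1 = 14/3 (r>0 drops 1)

14/3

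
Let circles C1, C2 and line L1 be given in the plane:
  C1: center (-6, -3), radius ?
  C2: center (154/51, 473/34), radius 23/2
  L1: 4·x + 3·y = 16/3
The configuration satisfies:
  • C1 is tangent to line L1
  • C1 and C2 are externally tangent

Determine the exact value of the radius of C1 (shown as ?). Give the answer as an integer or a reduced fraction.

1. [C1‖L1]  r_C1² − 529/9 = 0  ⇒  r_C1 = 23/3 (r>0 drops 1)
2. [ext C1·C2]  r_C1² + 23r_C1 − 2116/9 = 0  ⇒  r_C1 = 23/3 (r>0 drops 1)

23/3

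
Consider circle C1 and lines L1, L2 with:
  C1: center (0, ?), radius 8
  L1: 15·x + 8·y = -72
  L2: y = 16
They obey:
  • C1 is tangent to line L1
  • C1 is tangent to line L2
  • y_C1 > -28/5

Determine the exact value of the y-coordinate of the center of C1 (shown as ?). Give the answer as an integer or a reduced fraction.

8

1. [C1‖L1]  y_C1² + 18y_C1 − 208 = 0  ⇒  y_C1 = -26 or 8
2. [C1‖L2]  y_C1² − 32y_C1 + 192 = 0  ⇒  y_C1 = 8 or 24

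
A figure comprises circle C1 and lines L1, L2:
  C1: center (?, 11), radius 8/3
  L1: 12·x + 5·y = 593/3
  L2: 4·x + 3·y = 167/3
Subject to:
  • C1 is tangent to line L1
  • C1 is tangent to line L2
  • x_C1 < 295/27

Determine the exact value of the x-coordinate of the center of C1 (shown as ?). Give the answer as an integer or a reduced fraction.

1. [C1‖L1]  x_C1² − (214/9)x_C1 + 133 = 0  ⇒  x_C1 = 9 or 133/9
2. [C1‖L2]  x_C1² − (34/3)x_C1 + 21 = 0  ⇒  x_C1 = 7/3 or 9

9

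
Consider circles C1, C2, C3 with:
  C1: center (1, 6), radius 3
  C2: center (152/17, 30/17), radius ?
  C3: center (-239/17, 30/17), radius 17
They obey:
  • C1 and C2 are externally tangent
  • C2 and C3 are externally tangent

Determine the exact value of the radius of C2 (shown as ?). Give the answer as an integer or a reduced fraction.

1. [ext C1·C2]  r_C2² + 6r_C2 − 72 = 0  ⇒  r_C2 = 6 (r>0 drops 1)
2. [ext C2·C3]  r_C2² + 34r_C2 − 240 = 0  ⇒  r_C2 = 6 (r>0 drops 1)

6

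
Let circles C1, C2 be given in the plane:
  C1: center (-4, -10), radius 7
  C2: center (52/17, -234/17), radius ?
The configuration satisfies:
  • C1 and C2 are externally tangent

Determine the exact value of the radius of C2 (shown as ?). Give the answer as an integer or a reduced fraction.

1. [ext C1·C2]  r_C2² + 14r_C2 − 15 = 0  ⇒  r_C2 = 1 (r>0 drops 1)

1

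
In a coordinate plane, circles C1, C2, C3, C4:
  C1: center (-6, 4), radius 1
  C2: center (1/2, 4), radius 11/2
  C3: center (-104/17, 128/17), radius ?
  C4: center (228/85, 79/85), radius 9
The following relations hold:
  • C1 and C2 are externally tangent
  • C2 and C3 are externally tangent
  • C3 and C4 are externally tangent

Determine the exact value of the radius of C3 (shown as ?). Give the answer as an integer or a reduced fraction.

1. [ext C2·C3]  r_C3² + 11r_C3 − 26 = 0  ⇒  r_C3 = 2 (r>0 drops 1)
2. [ext C3·C4]  r_C3² + 18r_C3 − 40 = 0  ⇒  r_C3 = 2 (r>0 drops 1)

2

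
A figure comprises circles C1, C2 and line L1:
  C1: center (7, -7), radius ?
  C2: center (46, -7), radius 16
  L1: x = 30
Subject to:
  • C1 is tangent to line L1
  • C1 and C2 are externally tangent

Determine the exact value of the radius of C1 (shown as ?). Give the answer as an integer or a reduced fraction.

23

1. [C1‖L1]  r_C1² − 529 = 0  ⇒  r_C1 = 23 (r>0 drops 1)
2. [ext C1·C2]  r_C1² + 32r_C1 − 1265 = 0  ⇒  r_C1 = 23 (r>0 drops 1)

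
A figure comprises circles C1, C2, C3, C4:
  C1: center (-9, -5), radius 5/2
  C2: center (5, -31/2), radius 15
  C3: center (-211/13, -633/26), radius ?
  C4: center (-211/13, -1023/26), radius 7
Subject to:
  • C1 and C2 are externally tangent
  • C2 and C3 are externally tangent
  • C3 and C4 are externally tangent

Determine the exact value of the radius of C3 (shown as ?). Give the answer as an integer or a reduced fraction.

1. [ext C2·C3]  r_C3² + 30r_C3 − 304 = 0  ⇒  r_C3 = 8 (r>0 drops 1)
2. [ext C3·C4]  r_C3² + 14r_C3 − 176 = 0  ⇒  r_C3 = 8 (r>0 drops 1)

8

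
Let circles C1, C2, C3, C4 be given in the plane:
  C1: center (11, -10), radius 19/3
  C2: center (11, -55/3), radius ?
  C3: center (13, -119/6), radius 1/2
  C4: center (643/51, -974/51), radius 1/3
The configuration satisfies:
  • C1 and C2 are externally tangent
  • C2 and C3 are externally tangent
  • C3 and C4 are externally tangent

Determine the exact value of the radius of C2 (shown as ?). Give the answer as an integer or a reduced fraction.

1. [ext C1·C2]  r_C2² + (38/3)r_C2 − 88/3 = 0  ⇒  r_C2 = 2 (r>0 drops 1)
2. [ext C2·C3]  r_C2² + 1r_C2 − 6 = 0  ⇒  r_C2 = 2 (r>0 drops 1)

2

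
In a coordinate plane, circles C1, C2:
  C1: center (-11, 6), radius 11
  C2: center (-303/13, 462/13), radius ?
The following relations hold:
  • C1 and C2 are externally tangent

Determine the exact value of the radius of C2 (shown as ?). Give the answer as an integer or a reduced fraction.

21

1. [ext C1·C2]  r_C2² + 22r_C2 − 903 = 0  ⇒  r_C2 = 21 (r>0 drops 1)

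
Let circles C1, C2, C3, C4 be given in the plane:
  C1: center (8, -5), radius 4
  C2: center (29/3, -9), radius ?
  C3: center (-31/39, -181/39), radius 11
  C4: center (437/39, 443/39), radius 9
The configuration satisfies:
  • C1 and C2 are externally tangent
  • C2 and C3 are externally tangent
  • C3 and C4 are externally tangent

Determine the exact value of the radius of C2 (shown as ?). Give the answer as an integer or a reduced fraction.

1/3

1. [ext C1·C2]  r_C2² + 8r_C2 − 25/9 = 0  ⇒  r_C2 = 1/3 (r>0 drops 1)
2. [ext C2·C3]  r_C2² + 22r_C2 − 67/9 = 0  ⇒  r_C2 = 1/3 (r>0 drops 1)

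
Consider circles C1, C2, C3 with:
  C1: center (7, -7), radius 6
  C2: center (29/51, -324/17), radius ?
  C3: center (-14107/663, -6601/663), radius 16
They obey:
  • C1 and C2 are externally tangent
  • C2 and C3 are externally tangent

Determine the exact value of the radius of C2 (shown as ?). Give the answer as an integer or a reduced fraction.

23/3

1. [ext C1·C2]  r_C2² + 12r_C2 − 1357/9 = 0  ⇒  r_C2 = 23/3 (r>0 drops 1)
2. [ext C2·C3]  r_C2² + 32r_C2 − 2737/9 = 0  ⇒  r_C2 = 23/3 (r>0 drops 1)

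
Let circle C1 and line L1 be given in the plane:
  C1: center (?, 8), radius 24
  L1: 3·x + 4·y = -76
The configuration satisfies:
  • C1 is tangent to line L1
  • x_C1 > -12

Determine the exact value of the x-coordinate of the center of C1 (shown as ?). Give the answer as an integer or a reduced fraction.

4

1. [C1‖L1]  x_C1² + 72x_C1 − 304 = 0  ⇒  x_C1 = -76 or 4
2. given x_C1 > -12: keep 4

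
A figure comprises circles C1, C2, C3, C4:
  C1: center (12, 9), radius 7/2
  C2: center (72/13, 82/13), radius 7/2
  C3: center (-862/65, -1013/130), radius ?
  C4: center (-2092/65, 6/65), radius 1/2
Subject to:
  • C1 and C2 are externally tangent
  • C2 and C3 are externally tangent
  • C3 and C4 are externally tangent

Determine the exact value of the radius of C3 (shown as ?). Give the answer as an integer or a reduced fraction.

20

1. [ext C2·C3]  r_C3² + 7r_C3 − 540 = 0  ⇒  r_C3 = 20 (r>0 drops 1)
2. [ext C3·C4]  r_C3² + 1r_C3 − 420 = 0  ⇒  r_C3 = 20 (r>0 drops 1)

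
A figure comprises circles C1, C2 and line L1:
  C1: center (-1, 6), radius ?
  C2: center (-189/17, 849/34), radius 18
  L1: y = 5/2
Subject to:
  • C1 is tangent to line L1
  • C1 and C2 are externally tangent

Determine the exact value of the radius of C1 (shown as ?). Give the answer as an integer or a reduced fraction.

1. [C1‖L1]  r_C1² − 49/4 = 0  ⇒  r_C1 = 7/2 (r>0 drops 1)
2. [ext C1·C2]  r_C1² + 36r_C1 − 553/4 = 0  ⇒  r_C1 = 7/2 (r>0 drops 1)

7/2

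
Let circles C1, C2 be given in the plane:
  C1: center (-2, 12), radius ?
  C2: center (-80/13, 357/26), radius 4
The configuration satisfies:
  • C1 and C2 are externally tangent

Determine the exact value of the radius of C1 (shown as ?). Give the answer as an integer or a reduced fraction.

1/2

1. [ext C1·C2]  r_C1² + 8r_C1 − 17/4 = 0  ⇒  r_C1 = 1/2 (r>0 drops 1)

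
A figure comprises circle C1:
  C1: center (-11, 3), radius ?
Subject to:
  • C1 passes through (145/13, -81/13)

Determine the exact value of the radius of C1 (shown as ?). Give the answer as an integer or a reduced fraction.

24

1. [C1∋P]  r_C1² − 576 = 0  ⇒  r_C1 = 24 (r>0 drops 1)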